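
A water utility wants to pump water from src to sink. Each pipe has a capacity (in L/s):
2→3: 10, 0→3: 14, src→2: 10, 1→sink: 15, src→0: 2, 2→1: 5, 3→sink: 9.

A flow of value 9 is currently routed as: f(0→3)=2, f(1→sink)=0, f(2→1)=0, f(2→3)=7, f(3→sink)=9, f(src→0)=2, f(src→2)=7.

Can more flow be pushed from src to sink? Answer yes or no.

Yes

Residual path src→2→1→sink has bottleneck 3 > 0.
Pushing 3 along it raises the flow to 12, so the given flow is not maximum.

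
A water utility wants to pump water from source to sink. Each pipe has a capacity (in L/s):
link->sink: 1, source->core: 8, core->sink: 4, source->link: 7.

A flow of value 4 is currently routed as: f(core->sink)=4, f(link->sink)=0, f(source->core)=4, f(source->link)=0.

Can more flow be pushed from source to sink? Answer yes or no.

Yes

Residual path source->link->sink has bottleneck 1 > 0.
Pushing 1 along it raises the flow to 5, so the given flow is not maximum.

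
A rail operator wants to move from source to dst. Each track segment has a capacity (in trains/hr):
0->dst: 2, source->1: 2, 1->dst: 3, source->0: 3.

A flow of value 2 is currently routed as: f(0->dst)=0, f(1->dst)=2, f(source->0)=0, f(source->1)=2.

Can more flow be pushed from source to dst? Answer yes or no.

Yes

Residual path source->0->dst has bottleneck 2 > 0.
Pushing 2 along it raises the flow to 4, so the given flow is not maximum.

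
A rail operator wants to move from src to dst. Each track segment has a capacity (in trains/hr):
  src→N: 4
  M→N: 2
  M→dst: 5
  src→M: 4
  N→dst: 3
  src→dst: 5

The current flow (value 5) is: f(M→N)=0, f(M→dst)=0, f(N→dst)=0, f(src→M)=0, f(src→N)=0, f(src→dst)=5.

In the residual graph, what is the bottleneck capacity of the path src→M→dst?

Residual capacities along the path: src→M: 4, M→dst: 5.
Minimum is 4.

4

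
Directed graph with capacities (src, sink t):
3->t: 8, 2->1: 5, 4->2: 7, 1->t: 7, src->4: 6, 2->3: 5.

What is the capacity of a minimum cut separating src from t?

Max flow = 6 (via 2 augmenting paths).
In the residual at optimum, the set reachable from src is {src}.
Cut edges: src->4 (cap 6). Sum = 6.

6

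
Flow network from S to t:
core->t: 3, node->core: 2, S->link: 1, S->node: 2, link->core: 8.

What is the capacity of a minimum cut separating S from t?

3

Max flow = 3 (via 2 augmenting paths).
In the residual at optimum, the set reachable from S is {S}.
Cut edges: S->node (cap 2), S->link (cap 1). Sum = 3.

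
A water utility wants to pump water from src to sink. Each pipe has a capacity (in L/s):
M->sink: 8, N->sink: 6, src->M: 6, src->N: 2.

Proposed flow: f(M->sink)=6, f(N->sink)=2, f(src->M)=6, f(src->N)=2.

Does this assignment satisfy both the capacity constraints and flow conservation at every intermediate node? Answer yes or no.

Every edge has 0 ≤ f(e) ≤ cap(e).
At each intermediate node, inflow equals outflow.

Yes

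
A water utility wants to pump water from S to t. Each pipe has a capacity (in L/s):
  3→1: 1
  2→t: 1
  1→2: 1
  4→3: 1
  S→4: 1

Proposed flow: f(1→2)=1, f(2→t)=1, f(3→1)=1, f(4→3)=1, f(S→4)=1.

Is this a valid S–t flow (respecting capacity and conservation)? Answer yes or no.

Every edge has 0 ≤ f(e) ≤ cap(e).
At each intermediate node, inflow equals outflow.

Yes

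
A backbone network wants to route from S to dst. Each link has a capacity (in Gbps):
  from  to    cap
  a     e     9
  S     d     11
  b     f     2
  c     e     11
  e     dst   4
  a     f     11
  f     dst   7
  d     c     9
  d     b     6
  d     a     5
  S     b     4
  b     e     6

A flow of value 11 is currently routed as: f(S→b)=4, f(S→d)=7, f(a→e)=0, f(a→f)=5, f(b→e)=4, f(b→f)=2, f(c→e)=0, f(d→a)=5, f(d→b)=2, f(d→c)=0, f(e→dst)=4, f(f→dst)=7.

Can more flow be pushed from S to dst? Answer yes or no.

No

Residual reachable from S: {S, b, c, d, e}; dst is not reachable.
Saturated cut: d→a, b→f, e→dst with total capacity 11 = current flow value. Flow is maximum.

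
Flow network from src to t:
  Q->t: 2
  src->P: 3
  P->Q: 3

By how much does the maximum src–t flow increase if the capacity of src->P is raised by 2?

0

Original max flow = 2.
Edge src->P does not cross the min cut (source side {P, Q, src}), so extra capacity there cannot help.
New max flow = 2. Increase = 0.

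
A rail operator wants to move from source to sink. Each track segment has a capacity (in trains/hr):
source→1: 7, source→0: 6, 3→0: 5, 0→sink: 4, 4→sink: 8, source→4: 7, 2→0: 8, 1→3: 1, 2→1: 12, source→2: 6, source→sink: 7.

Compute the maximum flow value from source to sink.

18

Augment source→sink: bottleneck 7. Total 7.
Augment source→4→sink: bottleneck 7. Total 14.
Augment source→0→sink: bottleneck 4. Total 18.
No augmenting path remains in the residual graph.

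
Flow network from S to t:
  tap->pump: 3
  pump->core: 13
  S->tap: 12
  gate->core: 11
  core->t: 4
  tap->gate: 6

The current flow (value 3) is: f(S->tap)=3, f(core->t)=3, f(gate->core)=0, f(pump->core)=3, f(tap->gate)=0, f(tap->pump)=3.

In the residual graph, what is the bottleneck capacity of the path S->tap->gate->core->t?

1

Residual capacities along the path: S->tap: 9, tap->gate: 6, gate->core: 11, core->t: 1.
Minimum is 1.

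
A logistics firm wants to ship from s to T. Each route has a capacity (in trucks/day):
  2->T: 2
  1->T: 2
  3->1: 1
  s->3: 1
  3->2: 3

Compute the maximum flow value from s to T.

Augment s->3->2->T: bottleneck 1. Total 1.
No augmenting path remains in the residual graph.

1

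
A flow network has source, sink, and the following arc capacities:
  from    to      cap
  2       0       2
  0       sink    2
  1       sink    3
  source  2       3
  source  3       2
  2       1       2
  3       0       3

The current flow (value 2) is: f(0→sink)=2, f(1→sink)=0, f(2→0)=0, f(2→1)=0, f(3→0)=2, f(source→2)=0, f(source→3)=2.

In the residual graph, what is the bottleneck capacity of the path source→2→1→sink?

Residual capacities along the path: source→2: 3, 2→1: 2, 1→sink: 3.
Minimum is 2.

2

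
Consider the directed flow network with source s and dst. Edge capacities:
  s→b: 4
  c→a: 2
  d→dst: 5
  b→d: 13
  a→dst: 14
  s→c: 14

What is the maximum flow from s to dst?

6

Augment s→b→d→dst: bottleneck 4. Total 4.
Augment s→c→a→dst: bottleneck 2. Total 6.
No augmenting path remains in the residual graph.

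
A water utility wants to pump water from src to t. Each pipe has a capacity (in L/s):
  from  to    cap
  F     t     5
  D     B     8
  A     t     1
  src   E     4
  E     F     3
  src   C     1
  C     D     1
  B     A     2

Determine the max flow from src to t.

4

Augment src→E→F→t: bottleneck 3. Total 3.
Augment src→C→D→B→A→t: bottleneck 1. Total 4.
No augmenting path remains in the residual graph.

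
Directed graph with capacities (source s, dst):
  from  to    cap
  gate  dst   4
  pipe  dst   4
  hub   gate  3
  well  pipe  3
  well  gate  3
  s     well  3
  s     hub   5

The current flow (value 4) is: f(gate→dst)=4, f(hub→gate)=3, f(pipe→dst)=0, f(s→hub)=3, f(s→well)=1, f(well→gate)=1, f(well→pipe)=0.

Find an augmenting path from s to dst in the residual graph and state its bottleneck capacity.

Residual along s→well→pipe→dst: s→well: 2, well→pipe: 3, pipe→dst: 4.
Bottleneck = min = 2.

s→well→pipe→dst, bottleneck 2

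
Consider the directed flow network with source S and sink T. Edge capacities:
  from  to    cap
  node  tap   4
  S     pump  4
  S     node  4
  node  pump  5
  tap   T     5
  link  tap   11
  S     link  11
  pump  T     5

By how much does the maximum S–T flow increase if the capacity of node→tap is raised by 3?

0

Original max flow = 10.
Edge node→tap does not cross the min cut (source side {S, link, node, pump, tap}), so extra capacity there cannot help.
New max flow = 10. Increase = 0.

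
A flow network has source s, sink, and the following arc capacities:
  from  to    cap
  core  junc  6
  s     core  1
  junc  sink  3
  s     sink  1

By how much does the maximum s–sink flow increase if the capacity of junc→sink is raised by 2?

Original max flow = 2.
Edge junc→sink does not cross the min cut (source side {s}), so extra capacity there cannot help.
New max flow = 2. Increase = 0.

0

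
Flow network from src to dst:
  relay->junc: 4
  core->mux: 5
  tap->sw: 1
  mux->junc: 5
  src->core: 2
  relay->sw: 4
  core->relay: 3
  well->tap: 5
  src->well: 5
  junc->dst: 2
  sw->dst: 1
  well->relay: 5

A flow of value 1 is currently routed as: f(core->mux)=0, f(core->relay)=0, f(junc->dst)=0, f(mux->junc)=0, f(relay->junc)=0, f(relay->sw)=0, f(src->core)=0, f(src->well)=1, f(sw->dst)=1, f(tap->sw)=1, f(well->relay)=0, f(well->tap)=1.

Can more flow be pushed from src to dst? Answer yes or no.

Yes

Residual path src->well->relay->junc->dst has bottleneck 2 > 0.
Pushing 2 along it raises the flow to 3, so the given flow is not maximum.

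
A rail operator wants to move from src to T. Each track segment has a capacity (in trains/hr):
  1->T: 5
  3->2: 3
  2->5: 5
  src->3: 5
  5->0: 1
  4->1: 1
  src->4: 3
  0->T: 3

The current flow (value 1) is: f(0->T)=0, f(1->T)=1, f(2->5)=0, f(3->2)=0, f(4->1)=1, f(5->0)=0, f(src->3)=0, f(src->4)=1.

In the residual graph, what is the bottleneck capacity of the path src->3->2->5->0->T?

Residual capacities along the path: src->3: 5, 3->2: 3, 2->5: 5, 5->0: 1, 0->T: 3.
Minimum is 1.

1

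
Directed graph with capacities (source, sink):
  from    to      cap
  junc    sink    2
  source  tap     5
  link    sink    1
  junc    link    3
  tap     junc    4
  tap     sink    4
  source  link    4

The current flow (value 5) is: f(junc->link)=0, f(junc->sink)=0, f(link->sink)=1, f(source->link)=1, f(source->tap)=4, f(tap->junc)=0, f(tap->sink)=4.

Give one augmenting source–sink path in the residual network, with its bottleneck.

Residual along source->tap->junc->sink: source->tap: 1, tap->junc: 4, junc->sink: 2.
Bottleneck = min = 1.

source->tap->junc->sink, bottleneck 1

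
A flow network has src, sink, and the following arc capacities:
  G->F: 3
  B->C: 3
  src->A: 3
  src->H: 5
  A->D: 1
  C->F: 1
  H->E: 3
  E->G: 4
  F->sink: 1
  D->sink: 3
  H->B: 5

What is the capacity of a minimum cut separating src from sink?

2

Max flow = 2 (via 2 augmenting paths).
In the residual at optimum, the set reachable from src is {A, B, C, E, F, G, H, src}.
Cut edges: A->D (cap 1), F->sink (cap 1). Sum = 2.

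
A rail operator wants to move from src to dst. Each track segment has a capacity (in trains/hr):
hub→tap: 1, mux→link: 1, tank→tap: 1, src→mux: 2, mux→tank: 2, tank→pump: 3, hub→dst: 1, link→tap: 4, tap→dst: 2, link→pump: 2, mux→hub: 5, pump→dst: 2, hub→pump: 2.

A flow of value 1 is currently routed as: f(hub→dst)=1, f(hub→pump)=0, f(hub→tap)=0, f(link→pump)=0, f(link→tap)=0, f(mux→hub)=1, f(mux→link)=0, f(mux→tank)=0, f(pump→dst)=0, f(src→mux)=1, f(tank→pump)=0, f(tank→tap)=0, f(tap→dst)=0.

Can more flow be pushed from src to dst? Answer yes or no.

Yes

Residual path src→mux→hub→pump→dst has bottleneck 1 > 0.
Pushing 1 along it raises the flow to 2, so the given flow is not maximum.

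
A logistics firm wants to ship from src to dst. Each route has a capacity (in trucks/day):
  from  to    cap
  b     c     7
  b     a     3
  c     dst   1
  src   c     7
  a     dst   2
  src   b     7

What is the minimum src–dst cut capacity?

Max flow = 3 (via 2 augmenting paths).
In the residual at optimum, the set reachable from src is {a, b, c, src}.
Cut edges: a->dst (cap 2), c->dst (cap 1). Sum = 3.

3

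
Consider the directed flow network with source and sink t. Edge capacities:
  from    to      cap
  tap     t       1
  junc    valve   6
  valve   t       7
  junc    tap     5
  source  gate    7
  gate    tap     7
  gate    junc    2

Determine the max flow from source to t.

Augment source->gate->tap->t: bottleneck 1. Total 1.
Augment source->gate->junc->valve->t: bottleneck 2. Total 3.
No augmenting path remains in the residual graph.

3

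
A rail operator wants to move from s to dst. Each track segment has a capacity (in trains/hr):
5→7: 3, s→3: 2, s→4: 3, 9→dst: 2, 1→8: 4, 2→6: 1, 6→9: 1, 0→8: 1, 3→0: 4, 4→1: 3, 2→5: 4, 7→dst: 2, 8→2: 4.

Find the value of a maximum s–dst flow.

Augment s→3→0→8→2→5→7→dst: bottleneck 1. Total 1.
Augment s→4→1→8→2→5→7→dst: bottleneck 1. Total 2.
Augment s→4→1→8→2→6→9→dst: bottleneck 1. Total 3.
No augmenting path remains in the residual graph.

3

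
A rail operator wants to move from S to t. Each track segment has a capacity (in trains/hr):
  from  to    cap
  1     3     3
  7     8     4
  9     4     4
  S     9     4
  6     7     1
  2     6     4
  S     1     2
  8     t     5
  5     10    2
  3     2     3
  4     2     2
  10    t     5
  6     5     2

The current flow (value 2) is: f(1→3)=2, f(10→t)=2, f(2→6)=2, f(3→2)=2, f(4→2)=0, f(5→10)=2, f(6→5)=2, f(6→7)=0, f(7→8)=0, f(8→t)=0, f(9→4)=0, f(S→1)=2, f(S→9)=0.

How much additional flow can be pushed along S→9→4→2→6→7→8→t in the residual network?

1

Residual capacities along the path: S→9: 4, 9→4: 4, 4→2: 2, 2→6: 2, 6→7: 1, 7→8: 4, 8→t: 5.
Minimum is 1.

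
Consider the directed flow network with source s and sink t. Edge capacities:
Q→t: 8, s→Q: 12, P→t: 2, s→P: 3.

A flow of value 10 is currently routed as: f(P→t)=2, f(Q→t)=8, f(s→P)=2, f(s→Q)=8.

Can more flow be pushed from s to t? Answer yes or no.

Residual reachable from s: {P, Q, s}; t is not reachable.
Saturated cut: Q→t, P→t with total capacity 10 = current flow value. Flow is maximum.

No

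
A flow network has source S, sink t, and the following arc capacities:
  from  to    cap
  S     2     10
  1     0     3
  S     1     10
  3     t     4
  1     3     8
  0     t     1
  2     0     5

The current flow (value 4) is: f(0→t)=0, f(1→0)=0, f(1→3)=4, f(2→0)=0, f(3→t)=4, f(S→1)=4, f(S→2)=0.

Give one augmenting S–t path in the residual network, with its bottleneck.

S→1→0→t, bottleneck 1

Residual along S→1→0→t: S→1: 6, 1→0: 3, 0→t: 1.
Bottleneck = min = 1.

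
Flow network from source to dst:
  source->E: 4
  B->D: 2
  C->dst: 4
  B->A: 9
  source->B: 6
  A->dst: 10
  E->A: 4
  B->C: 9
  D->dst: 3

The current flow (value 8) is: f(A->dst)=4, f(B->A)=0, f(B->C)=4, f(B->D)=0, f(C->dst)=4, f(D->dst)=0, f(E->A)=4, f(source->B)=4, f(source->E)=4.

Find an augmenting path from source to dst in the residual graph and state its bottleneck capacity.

source->B->D->dst, bottleneck 2

Residual along source->B->D->dst: source->B: 2, B->D: 2, D->dst: 3.
Bottleneck = min = 2.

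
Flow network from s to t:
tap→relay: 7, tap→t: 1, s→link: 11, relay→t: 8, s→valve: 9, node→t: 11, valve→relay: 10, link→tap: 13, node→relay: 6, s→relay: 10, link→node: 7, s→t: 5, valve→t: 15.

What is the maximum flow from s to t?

Augment s→t: bottleneck 5. Total 5.
Augment s→valve→t: bottleneck 9. Total 14.
Augment s→relay→t: bottleneck 8. Total 22.
Augment s→link→node→t: bottleneck 7. Total 29.
Augment s→link→tap→t: bottleneck 1. Total 30.
No augmenting path remains in the residual graph.

30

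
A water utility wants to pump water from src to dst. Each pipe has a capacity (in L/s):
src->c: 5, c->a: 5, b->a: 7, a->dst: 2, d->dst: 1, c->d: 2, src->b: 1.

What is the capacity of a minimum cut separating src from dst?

3

Max flow = 3 (via 3 augmenting paths).
In the residual at optimum, the set reachable from src is {a, b, c, d, src}.
Cut edges: a->dst (cap 2), d->dst (cap 1). Sum = 3.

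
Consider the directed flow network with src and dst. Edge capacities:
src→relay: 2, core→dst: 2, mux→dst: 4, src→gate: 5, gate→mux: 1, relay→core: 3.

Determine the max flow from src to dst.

3

Augment src→relay→core→dst: bottleneck 2. Total 2.
Augment src→gate→mux→dst: bottleneck 1. Total 3.
No augmenting path remains in the residual graph.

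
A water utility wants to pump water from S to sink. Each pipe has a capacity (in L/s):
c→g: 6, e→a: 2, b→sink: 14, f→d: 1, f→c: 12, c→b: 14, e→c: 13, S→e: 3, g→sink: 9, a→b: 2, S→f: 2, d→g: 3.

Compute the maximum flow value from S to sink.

Augment S→e→a→b→sink: bottleneck 2. Total 2.
Augment S→e→c→b→sink: bottleneck 1. Total 3.
Augment S→f→c→b→sink: bottleneck 2. Total 5.
No augmenting path remains in the residual graph.

5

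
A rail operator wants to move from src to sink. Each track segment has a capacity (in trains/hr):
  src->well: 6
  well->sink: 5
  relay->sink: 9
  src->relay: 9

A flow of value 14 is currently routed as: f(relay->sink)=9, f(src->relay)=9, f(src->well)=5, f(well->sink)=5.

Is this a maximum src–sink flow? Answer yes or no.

Residual reachable from src: {src, well}; sink is not reachable.
Saturated cut: src->relay, well->sink with total capacity 14 = current flow value. Flow is maximum.

Yes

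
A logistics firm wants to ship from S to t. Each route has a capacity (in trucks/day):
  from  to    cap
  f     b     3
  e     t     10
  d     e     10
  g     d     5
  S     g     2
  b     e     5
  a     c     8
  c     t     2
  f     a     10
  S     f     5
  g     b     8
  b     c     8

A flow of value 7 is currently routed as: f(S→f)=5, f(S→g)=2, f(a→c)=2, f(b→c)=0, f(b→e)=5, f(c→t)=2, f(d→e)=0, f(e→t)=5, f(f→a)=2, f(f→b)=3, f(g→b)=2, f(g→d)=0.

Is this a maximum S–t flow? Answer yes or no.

Residual reachable from S: {S}; t is not reachable.
Saturated cut: S→f, S→g with total capacity 7 = current flow value. Flow is maximum.

Yes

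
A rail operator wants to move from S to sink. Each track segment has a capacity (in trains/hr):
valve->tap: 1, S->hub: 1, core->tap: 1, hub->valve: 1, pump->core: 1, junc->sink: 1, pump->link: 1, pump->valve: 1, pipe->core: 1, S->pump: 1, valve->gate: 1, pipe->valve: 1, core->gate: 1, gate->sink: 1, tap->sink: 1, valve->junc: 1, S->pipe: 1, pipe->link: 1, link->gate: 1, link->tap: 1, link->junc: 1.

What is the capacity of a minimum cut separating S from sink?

3

Max flow = 3 (via 3 augmenting paths).
In the residual at optimum, the set reachable from S is {S}.
Cut edges: S->hub (cap 1), S->pipe (cap 1), S->pump (cap 1). Sum = 3.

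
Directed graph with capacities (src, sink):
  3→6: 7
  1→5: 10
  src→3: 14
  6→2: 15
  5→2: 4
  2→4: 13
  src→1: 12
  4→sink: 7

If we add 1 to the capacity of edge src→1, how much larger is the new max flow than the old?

0

Original max flow = 7.
Edge src→1 does not cross the min cut (source side {1, 2, 3, 4, 5, 6, src}), so extra capacity there cannot help.
New max flow = 7. Increase = 0.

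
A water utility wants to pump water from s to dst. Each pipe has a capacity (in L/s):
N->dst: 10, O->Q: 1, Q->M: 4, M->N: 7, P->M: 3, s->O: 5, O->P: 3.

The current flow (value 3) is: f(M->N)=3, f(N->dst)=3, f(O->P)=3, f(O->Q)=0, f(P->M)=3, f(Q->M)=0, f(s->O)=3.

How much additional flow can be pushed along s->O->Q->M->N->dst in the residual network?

1

Residual capacities along the path: s->O: 2, O->Q: 1, Q->M: 4, M->N: 4, N->dst: 7.
Minimum is 1.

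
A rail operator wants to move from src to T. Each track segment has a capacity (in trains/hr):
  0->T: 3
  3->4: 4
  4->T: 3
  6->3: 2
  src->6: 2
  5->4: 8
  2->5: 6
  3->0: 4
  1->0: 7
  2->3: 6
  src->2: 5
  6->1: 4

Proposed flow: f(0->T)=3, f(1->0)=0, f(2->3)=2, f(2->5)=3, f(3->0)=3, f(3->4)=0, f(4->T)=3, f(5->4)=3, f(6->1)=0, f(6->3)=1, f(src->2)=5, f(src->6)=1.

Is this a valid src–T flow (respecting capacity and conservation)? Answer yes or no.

Yes

Every edge has 0 ≤ f(e) ≤ cap(e).
At each intermediate node, inflow equals outflow.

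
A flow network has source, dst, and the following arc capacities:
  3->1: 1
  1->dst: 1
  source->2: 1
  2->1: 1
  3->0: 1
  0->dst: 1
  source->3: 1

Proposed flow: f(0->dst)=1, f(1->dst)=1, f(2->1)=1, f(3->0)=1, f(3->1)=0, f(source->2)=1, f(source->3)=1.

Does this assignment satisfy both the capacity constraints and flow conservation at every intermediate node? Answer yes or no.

Every edge has 0 ≤ f(e) ≤ cap(e).
At each intermediate node, inflow equals outflow.

Yes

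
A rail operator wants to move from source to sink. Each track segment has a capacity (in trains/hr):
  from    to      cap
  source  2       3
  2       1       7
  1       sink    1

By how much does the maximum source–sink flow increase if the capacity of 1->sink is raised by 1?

Original max flow = 1.
After raising cap(1->sink), augmenting paths through that edge carry 1 more unit.
New max flow = 2. Increase = 1.

1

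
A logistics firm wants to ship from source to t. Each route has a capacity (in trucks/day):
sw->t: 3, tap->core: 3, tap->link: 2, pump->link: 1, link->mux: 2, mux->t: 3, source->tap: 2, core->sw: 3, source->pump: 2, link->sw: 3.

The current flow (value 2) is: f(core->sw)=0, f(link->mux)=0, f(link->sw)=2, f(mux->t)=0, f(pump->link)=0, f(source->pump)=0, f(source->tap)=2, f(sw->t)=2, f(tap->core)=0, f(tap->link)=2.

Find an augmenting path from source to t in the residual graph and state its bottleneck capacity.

Residual along source->pump->link->sw->t: source->pump: 2, pump->link: 1, link->sw: 1, sw->t: 1.
Bottleneck = min = 1.

source->pump->link->sw->t, bottleneck 1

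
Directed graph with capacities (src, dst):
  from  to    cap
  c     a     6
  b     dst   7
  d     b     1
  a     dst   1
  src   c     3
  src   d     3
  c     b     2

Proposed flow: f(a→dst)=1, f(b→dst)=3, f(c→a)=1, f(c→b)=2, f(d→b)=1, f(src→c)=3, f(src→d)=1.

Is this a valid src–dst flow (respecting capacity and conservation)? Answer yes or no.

Every edge has 0 ≤ f(e) ≤ cap(e).
At each intermediate node, inflow equals outflow.

Yes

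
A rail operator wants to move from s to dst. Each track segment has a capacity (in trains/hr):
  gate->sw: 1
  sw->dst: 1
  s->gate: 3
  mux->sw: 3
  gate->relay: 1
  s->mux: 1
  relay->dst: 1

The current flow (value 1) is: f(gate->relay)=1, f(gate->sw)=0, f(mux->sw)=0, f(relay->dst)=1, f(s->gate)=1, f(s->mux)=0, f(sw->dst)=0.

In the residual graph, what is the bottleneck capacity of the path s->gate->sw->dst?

Residual capacities along the path: s->gate: 2, gate->sw: 1, sw->dst: 1.
Minimum is 1.

1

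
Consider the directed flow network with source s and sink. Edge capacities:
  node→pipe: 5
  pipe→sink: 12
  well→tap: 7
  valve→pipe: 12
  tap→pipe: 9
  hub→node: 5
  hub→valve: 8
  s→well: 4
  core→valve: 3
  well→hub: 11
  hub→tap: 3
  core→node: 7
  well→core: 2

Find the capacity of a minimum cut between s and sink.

Max flow = 4 (via 1 augmenting path).
In the residual at optimum, the set reachable from s is {s}.
Cut edges: s→well (cap 4). Sum = 4.

4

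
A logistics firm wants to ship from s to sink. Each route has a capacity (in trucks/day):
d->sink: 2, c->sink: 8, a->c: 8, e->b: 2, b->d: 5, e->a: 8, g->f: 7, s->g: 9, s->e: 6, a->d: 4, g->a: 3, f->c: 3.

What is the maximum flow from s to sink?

10

Augment s->e->b->d->sink: bottleneck 2. Total 2.
Augment s->e->a->c->sink: bottleneck 4. Total 6.
Augment s->g->a->c->sink: bottleneck 3. Total 9.
Augment s->g->f->c->sink: bottleneck 1. Total 10.
No augmenting path remains in the residual graph.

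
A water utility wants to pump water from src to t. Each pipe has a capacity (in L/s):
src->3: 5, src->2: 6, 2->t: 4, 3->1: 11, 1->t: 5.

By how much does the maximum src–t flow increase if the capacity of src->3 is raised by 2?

0

Original max flow = 9.
Even with extra capacity on src->3, another cut of capacity 9 remains binding.
New max flow = 9. Increase = 0.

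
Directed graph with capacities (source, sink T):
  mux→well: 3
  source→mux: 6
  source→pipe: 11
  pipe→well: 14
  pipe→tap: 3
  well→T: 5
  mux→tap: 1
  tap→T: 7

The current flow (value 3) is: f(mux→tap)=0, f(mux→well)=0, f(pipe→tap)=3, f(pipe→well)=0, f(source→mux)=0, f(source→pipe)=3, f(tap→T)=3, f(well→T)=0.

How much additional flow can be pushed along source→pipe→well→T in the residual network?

5

Residual capacities along the path: source→pipe: 8, pipe→well: 14, well→T: 5.
Minimum is 5.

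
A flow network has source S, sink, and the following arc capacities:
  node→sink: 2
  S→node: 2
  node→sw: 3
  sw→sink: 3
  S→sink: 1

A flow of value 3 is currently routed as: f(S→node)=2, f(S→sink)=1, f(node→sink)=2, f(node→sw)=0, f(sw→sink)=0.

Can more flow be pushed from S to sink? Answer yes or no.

No

Residual reachable from S: {S}; sink is not reachable.
Saturated cut: S→node, S→sink with total capacity 3 = current flow value. Flow is maximum.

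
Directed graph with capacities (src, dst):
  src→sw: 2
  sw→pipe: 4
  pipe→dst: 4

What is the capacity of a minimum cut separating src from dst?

2

Max flow = 2 (via 1 augmenting path).
In the residual at optimum, the set reachable from src is {src}.
Cut edges: src→sw (cap 2). Sum = 2.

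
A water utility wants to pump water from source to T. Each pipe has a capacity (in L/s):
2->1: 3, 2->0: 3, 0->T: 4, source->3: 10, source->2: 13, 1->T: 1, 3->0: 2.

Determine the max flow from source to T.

Augment source->2->1->T: bottleneck 1. Total 1.
Augment source->2->0->T: bottleneck 3. Total 4.
Augment source->3->0->T: bottleneck 1. Total 5.
No augmenting path remains in the residual graph.

5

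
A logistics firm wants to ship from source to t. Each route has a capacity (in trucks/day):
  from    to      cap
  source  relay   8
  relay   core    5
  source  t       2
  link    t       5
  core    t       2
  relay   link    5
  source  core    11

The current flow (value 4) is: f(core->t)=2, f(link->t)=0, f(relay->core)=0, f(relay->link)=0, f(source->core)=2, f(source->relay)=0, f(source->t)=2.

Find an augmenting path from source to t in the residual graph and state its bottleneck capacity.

source->relay->link->t, bottleneck 5

Residual along source->relay->link->t: source->relay: 8, relay->link: 5, link->t: 5.
Bottleneck = min = 5.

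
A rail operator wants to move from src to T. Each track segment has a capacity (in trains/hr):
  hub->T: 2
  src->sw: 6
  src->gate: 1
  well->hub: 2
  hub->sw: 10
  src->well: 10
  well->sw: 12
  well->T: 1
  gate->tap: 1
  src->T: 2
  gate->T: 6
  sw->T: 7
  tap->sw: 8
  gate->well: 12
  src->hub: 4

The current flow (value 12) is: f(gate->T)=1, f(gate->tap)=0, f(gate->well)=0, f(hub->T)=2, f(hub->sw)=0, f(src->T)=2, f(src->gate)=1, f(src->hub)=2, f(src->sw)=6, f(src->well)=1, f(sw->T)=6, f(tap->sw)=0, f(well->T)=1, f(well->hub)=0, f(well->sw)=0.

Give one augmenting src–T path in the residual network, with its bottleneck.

src->well->sw->T, bottleneck 1

Residual along src->well->sw->T: src->well: 9, well->sw: 12, sw->T: 1.
Bottleneck = min = 1.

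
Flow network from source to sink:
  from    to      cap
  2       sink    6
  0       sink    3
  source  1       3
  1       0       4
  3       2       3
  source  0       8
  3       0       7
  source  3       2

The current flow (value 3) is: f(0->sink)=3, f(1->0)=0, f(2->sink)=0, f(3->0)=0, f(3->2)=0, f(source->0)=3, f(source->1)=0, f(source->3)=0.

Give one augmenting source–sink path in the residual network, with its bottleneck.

source->3->2->sink, bottleneck 2

Residual along source->3->2->sink: source->3: 2, 3->2: 3, 2->sink: 6.
Bottleneck = min = 2.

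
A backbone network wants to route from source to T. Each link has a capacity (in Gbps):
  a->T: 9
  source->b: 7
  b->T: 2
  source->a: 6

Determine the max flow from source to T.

Augment source->a->T: bottleneck 6. Total 6.
Augment source->b->T: bottleneck 2. Total 8.
No augmenting path remains in the residual graph.

8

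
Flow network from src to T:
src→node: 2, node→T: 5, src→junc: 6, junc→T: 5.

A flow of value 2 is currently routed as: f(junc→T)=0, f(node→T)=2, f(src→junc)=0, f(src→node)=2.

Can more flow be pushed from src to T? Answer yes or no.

Residual path src→junc→T has bottleneck 5 > 0.
Pushing 5 along it raises the flow to 7, so the given flow is not maximum.

Yes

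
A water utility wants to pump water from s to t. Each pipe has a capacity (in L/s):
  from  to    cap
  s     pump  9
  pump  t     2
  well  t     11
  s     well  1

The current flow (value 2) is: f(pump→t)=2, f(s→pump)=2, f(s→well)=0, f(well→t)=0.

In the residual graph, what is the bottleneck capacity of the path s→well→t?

1

Residual capacities along the path: s→well: 1, well→t: 11.
Minimum is 1.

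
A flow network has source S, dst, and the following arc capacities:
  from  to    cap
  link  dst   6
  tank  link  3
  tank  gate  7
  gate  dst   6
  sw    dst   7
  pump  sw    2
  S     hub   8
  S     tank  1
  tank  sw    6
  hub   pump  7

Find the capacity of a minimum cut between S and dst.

Max flow = 3 (via 2 augmenting paths).
In the residual at optimum, the set reachable from S is {S, hub, pump}.
Cut edges: S→tank (cap 1), pump→sw (cap 2). Sum = 3.

3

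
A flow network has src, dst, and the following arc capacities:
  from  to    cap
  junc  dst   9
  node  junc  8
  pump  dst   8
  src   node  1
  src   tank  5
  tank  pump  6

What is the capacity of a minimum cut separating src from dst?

Max flow = 6 (via 2 augmenting paths).
In the residual at optimum, the set reachable from src is {src}.
Cut edges: src->node (cap 1), src->tank (cap 5). Sum = 6.

6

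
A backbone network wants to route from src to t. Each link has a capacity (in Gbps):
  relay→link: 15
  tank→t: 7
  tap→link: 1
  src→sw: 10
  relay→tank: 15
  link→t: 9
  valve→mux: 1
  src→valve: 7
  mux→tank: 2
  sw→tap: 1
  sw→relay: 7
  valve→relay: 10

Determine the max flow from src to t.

15

Augment src→sw→tap→link→t: bottleneck 1. Total 1.
Augment src→sw→relay→link→t: bottleneck 7. Total 8.
Augment src→valve→relay→link→t: bottleneck 1. Total 9.
Augment src→valve→relay→tank→t: bottleneck 6. Total 15.
No augmenting path remains in the residual graph.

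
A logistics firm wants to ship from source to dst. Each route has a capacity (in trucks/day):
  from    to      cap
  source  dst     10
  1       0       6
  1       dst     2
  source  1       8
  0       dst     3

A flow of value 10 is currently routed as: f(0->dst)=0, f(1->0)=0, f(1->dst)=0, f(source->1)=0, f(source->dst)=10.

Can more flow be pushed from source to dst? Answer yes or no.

Yes

Residual path source->1->dst has bottleneck 2 > 0.
Pushing 2 along it raises the flow to 12, so the given flow is not maximum.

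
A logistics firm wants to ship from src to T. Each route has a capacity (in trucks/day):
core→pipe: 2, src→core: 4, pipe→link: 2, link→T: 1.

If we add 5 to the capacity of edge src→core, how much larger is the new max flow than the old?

0

Original max flow = 1.
Edge src→core does not cross the min cut (source side {core, link, pipe, src}), so extra capacity there cannot help.
New max flow = 1. Increase = 0.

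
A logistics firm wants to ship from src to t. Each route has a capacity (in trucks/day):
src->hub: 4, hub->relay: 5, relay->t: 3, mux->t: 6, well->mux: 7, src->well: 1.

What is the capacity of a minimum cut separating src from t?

Max flow = 4 (via 2 augmenting paths).
In the residual at optimum, the set reachable from src is {hub, relay, src}.
Cut edges: src->well (cap 1), relay->t (cap 3). Sum = 4.

4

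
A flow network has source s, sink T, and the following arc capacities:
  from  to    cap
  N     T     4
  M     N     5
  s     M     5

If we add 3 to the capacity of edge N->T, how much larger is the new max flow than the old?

1

Original max flow = 4.
After raising cap(N->T), augmenting paths through that edge carry 1 more unit.
New max flow = 5. Increase = 1.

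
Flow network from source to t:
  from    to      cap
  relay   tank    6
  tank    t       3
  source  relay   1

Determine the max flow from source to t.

1

Augment source→relay→tank→t: bottleneck 1. Total 1.
No augmenting path remains in the residual graph.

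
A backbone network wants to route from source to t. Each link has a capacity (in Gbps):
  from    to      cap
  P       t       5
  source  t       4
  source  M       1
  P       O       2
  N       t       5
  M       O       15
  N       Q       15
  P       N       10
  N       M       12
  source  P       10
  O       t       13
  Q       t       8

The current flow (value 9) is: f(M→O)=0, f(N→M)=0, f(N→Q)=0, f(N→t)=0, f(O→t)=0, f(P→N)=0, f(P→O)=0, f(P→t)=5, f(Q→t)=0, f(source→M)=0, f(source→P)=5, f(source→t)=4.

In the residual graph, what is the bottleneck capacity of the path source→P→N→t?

Residual capacities along the path: source→P: 5, P→N: 10, N→t: 5.
Minimum is 5.

5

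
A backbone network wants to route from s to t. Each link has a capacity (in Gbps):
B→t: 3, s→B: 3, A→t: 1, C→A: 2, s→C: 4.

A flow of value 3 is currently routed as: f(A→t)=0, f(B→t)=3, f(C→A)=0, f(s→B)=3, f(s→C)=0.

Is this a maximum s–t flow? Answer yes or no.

No

Residual path s→C→A→t has bottleneck 1 > 0.
Pushing 1 along it raises the flow to 4, so the given flow is not maximum.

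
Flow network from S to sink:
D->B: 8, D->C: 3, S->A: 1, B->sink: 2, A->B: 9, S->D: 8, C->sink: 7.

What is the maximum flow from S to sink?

5

Augment S->D->C->sink: bottleneck 3. Total 3.
Augment S->D->B->sink: bottleneck 2. Total 5.
No augmenting path remains in the residual graph.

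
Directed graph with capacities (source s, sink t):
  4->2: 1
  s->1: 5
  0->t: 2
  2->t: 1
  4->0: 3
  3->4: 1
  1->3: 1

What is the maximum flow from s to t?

1

Augment s->1->3->4->0->t: bottleneck 1. Total 1.
No augmenting path remains in the residual graph.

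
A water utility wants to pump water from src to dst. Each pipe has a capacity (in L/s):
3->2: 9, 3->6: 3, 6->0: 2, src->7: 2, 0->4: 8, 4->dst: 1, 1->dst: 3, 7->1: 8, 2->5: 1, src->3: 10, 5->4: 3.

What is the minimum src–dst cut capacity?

Max flow = 3 (via 2 augmenting paths).
In the residual at optimum, the set reachable from src is {0, 2, 3, 4, 5, 6, src}.
Cut edges: src->7 (cap 2), 4->dst (cap 1). Sum = 3.

3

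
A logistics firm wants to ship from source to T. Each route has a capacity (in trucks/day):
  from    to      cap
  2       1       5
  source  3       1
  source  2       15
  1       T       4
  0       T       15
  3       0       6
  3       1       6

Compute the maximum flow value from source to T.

Augment source->3->0->T: bottleneck 1. Total 1.
Augment source->2->1->T: bottleneck 4. Total 5.
No augmenting path remains in the residual graph.

5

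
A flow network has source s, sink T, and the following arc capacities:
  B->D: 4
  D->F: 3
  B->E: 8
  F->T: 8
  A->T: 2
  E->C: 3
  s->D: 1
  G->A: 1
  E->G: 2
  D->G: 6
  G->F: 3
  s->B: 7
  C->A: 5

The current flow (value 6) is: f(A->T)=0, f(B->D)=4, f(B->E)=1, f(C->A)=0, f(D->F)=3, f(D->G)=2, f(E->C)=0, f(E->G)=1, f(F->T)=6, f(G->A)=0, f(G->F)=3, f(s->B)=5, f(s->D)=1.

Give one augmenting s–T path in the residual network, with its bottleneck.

s->B->E->G->A->T, bottleneck 1

Residual along s->B->E->G->A->T: s->B: 2, B->E: 7, E->G: 1, G->A: 1, A->T: 2.
Bottleneck = min = 1.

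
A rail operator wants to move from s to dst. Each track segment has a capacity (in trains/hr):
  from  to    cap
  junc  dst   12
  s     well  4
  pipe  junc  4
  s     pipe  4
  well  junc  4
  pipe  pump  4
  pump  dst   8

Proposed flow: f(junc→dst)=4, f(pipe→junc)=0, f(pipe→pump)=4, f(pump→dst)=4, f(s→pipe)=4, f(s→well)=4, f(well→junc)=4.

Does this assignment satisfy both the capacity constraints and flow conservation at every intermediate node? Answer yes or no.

Yes

Every edge has 0 ≤ f(e) ≤ cap(e).
At each intermediate node, inflow equals outflow.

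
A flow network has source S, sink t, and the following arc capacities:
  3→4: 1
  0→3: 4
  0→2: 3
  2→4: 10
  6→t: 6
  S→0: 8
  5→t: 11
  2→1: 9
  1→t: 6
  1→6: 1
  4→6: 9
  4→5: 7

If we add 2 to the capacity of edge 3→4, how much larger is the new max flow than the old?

2

Original max flow = 4.
After raising cap(3→4), augmenting paths through that edge carry 2 more units.
New max flow = 6. Increase = 2.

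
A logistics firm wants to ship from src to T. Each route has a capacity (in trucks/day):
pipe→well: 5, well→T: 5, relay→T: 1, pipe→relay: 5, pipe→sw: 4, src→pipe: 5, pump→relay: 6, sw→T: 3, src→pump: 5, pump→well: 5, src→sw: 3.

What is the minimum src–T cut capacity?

9

Max flow = 9 (via 4 augmenting paths).
In the residual at optimum, the set reachable from src is {pipe, pump, relay, src, sw, well}.
Cut edges: relay→T (cap 1), well→T (cap 5), sw→T (cap 3). Sum = 9.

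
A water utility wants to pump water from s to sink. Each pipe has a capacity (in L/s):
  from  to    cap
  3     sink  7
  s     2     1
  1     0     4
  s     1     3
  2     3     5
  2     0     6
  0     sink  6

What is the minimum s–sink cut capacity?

4

Max flow = 4 (via 2 augmenting paths).
In the residual at optimum, the set reachable from s is {s}.
Cut edges: s->1 (cap 3), s->2 (cap 1). Sum = 4.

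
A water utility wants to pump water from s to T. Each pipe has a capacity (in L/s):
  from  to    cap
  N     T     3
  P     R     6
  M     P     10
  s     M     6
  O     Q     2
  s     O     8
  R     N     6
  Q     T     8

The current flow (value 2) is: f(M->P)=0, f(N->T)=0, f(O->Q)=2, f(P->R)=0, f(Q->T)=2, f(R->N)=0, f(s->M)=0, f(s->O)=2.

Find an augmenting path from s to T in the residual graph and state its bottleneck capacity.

Residual along s->M->P->R->N->T: s->M: 6, M->P: 10, P->R: 6, R->N: 6, N->T: 3.
Bottleneck = min = 3.

s->M->P->R->N->T, bottleneck 3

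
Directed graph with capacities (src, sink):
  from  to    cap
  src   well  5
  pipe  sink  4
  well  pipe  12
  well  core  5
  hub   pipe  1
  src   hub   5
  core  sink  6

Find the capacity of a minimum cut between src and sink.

Max flow = 6 (via 2 augmenting paths).
In the residual at optimum, the set reachable from src is {hub, src}.
Cut edges: src→well (cap 5), hub→pipe (cap 1). Sum = 6.

6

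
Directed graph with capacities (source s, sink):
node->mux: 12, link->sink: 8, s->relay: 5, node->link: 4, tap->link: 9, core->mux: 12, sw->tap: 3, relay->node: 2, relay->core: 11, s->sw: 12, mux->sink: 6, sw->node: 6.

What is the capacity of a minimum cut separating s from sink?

Max flow = 13 (via 4 augmenting paths).
In the residual at optimum, the set reachable from s is {core, mux, node, relay, s, sw}.
Cut edges: sw->tap (cap 3), node->link (cap 4), mux->sink (cap 6). Sum = 13.

13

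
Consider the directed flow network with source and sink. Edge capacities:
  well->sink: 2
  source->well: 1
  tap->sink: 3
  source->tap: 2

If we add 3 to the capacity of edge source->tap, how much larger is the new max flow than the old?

Original max flow = 3.
After raising cap(source->tap), augmenting paths through that edge carry 1 more unit.
New max flow = 4. Increase = 1.

1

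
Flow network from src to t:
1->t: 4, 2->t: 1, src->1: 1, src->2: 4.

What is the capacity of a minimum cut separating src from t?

Max flow = 2 (via 2 augmenting paths).
In the residual at optimum, the set reachable from src is {2, src}.
Cut edges: src->1 (cap 1), 2->t (cap 1). Sum = 2.

2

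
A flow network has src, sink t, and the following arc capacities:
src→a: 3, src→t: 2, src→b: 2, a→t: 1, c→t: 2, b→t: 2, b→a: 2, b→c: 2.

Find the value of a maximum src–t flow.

5

Augment src→t: bottleneck 2. Total 2.
Augment src→b→t: bottleneck 2. Total 4.
Augment src→a→t: bottleneck 1. Total 5.
No augmenting path remains in the residual graph.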